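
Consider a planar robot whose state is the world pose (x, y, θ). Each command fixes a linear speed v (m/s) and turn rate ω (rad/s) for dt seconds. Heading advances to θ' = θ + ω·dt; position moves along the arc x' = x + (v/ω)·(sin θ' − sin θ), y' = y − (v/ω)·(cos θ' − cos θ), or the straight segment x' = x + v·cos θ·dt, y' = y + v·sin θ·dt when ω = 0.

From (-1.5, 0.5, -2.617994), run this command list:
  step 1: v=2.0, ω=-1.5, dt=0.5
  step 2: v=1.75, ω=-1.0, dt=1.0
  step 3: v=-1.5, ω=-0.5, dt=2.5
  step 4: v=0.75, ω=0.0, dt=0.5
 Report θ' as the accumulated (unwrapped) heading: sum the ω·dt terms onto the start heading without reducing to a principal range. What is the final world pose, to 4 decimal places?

step 1: θ'=-3.3680 (R=-1.3333) → pose (-2.4660, 0.3554, -3.3680)
step 2: θ'=-4.3680 (R=-1.7500) → pose (-3.7204, 1.4699, -4.3680)
step 3: θ'=-5.6180 (R=3.0000) → pose (-4.6926, -1.9034, -5.6180)
step 4: θ'=-5.6180 (straight) → pose (-4.3975, -1.6719, -5.6180)

(-4.3975, -1.6719, -5.6180)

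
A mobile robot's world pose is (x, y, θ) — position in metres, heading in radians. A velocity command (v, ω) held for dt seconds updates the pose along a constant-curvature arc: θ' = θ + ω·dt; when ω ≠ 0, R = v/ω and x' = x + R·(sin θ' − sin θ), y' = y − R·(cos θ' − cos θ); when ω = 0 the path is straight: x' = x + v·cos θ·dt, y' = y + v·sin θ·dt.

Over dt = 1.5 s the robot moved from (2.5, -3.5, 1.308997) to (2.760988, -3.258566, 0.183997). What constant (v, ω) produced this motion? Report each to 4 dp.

Δθ = 0.183997 − 1.308997 = -1.125000
ω = Δθ/dt = -1.125000/1.5 = -0.7500
R = Δx/(sin θ' − sin θ) = -0.3333
v = R·ω = -0.3333·-0.7500 = 0.2500

v = 0.2500, ω = -0.7500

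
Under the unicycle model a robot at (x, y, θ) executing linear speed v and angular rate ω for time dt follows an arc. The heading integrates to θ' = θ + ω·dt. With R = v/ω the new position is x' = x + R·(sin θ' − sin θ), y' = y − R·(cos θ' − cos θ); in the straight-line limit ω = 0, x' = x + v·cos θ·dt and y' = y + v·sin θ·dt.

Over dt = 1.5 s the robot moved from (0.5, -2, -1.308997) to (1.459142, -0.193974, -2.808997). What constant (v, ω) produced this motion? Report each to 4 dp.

Δθ = -2.808997 − -1.308997 = -1.500000
ω = Δθ/dt = -1.500000/1.5 = -1.0000
R = −Δy/(cos θ' − cos θ) = 1.5000
v = R·ω = 1.5000·-1.0000 = -1.5000

v = -1.5000, ω = -1.0000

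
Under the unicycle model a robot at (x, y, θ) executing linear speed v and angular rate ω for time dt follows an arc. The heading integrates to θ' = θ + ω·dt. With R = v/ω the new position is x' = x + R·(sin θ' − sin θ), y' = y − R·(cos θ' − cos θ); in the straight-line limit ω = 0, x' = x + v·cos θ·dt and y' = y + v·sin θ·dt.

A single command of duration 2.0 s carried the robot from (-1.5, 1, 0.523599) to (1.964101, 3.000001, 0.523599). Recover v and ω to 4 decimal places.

v = 2.0000, ω = 0.0000

Δθ = 0.523599 − 0.523599 = 0.000000
ω = Δθ/dt = 0.000000/2.0 = 0.0000
ω = 0 → v = (Δx·cos θ + Δy·sin θ)/dt = 2.0000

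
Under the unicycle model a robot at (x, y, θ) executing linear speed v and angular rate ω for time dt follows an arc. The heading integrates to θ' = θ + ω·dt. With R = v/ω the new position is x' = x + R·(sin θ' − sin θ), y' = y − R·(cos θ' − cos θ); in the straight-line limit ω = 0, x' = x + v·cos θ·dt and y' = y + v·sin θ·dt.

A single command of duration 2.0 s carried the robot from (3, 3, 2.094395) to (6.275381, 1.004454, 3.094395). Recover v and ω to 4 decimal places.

v = -2.0000, ω = 0.5000

Δθ = 3.094395 − 2.094395 = 1.000000
ω = Δθ/dt = 1.000000/2.0 = 0.5000
R = Δx/(sin θ' − sin θ) = -4.0000
v = R·ω = -4.0000·0.5000 = -2.0000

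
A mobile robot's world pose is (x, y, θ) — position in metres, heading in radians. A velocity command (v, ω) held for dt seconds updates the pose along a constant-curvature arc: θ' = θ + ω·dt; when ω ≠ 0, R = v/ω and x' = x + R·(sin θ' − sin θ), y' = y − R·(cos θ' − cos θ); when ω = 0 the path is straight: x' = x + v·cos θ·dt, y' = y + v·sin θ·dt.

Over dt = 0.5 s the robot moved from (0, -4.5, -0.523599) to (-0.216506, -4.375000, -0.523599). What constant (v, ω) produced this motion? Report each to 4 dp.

v = -0.5000, ω = 0.0000

Δθ = -0.523599 − -0.523599 = 0.000000
ω = Δθ/dt = 0.000000/0.5 = 0.0000
ω = 0 → v = (Δx·cos θ + Δy·sin θ)/dt = -0.5000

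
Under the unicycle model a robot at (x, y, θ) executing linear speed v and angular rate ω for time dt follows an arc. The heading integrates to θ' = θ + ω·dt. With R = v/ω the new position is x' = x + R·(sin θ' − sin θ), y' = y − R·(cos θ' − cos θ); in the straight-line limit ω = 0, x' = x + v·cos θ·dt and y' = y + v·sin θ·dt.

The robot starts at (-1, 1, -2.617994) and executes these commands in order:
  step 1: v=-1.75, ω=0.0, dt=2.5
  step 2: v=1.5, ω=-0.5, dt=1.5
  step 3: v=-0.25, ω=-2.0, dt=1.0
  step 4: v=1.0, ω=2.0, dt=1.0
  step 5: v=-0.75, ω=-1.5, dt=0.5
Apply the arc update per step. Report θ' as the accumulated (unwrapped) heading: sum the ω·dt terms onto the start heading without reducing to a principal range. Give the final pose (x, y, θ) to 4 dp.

(0.7044, 3.2489, -4.1180)

step 1: θ'=-2.6180 (straight) → pose (2.7889, 3.1875, -2.6180)
step 2: θ'=-3.3680 (R=-3.0000) → pose (0.6154, 2.8621, -3.3680)
step 3: θ'=-5.3680 (R=0.1250) → pose (0.6865, 2.6641, -5.3680)
step 4: θ'=-3.3680 (R=0.5000) → pose (0.4024, 3.4562, -3.3680)
step 5: θ'=-4.1180 (R=0.5000) → pose (0.7044, 3.2489, -4.1180)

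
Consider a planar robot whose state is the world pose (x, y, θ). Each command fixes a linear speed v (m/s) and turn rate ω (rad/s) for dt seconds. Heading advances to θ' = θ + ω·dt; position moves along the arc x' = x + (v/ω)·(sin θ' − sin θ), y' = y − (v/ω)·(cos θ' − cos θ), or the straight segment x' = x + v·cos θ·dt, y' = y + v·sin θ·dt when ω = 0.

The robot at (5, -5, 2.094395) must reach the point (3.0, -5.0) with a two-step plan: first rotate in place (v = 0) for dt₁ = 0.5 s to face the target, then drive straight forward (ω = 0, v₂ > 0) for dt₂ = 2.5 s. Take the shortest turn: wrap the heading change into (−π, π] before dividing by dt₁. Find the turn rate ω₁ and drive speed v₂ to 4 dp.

heading to target = atan2(-5−-5, 3−5) = 3.1416
Δθ = wrap(3.1416 − 2.0944) = 1.0472; ω₁ = Δθ/dt₁ = 2.0944
distance = √((3−5)² + (-5−-5)²) = 2.0000; v₂ = distance/dt₂ = 0.8000

ω₁ = 2.0944, v₂ = 0.8000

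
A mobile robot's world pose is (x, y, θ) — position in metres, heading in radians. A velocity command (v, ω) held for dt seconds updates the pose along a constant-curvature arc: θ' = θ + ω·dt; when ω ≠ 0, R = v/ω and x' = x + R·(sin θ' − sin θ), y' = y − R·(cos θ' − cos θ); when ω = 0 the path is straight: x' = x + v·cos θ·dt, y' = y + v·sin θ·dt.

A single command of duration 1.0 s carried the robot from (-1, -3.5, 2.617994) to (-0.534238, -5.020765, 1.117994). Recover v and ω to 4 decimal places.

v = -1.7500, ω = -1.5000

Δθ = 1.117994 − 2.617994 = -1.500000
ω = Δθ/dt = -1.500000/1.0 = -1.5000
R = −Δy/(cos θ' − cos θ) = 1.1667
v = R·ω = 1.1667·-1.5000 = -1.7500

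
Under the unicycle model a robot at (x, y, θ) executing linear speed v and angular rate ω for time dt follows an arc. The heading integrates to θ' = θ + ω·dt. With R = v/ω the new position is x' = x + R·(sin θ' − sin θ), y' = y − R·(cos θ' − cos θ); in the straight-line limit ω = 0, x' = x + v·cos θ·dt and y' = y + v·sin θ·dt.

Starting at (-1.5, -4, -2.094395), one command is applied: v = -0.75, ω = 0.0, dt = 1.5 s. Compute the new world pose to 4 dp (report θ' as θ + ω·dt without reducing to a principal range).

θ' = -2.0944 + 0.0·1.5 = -2.0944
ω = 0 → straight: x' = -1.5 + -0.75·cos(-2.0944)·1.5 = -0.9375
y' = -4 + -0.75·sin(-2.0944)·1.5 = -3.0257

(-0.9375, -3.0257, -2.0944)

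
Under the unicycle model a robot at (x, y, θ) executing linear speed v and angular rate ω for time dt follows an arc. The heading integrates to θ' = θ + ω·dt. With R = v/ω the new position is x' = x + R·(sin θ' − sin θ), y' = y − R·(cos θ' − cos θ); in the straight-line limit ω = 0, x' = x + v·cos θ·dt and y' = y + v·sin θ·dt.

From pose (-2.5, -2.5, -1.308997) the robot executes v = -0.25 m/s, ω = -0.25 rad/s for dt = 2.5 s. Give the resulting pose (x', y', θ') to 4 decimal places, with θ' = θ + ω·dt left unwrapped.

(-2.4688, -1.8859, -1.9340)

θ' = -1.3090 + -0.25·2.5 = -1.9340
R = v/ω = -0.25/-0.25 = 1.0000
x' = -2.5 + 1.0000·(sin -1.9340 − sin -1.3090) = -2.4688
y' = -2.5 − 1.0000·(cos -1.9340 − cos -1.3090) = -1.8859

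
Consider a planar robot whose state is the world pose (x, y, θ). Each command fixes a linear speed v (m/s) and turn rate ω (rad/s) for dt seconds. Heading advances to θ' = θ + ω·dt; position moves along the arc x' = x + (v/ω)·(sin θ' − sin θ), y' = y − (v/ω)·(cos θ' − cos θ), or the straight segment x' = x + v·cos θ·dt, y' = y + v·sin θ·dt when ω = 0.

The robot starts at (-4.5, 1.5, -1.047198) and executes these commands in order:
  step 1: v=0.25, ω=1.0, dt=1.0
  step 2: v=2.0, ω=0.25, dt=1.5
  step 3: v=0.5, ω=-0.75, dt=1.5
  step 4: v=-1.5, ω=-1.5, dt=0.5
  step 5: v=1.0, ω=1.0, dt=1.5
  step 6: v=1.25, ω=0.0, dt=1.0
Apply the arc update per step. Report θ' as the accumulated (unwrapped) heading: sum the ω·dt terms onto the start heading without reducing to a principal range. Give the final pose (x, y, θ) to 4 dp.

step 1: θ'=-0.0472 (R=0.2500) → pose (-4.2953, 1.3753, -0.0472)
step 2: θ'=0.3278 (R=8.0000) → pose (-1.3421, 1.7924, 0.3278)
step 3: θ'=-0.7972 (R=-0.6667) → pose (-0.6506, 1.6270, -0.7972)
step 4: θ'=-1.5472 (R=1.0000) → pose (-0.9349, 2.3021, -1.5472)
step 5: θ'=-0.0472 (R=1.0000) → pose (0.0177, 1.3268, -0.0472)
step 6: θ'=-0.0472 (straight) → pose (1.2663, 1.2678, -0.0472)

(1.2663, 1.2678, -0.0472)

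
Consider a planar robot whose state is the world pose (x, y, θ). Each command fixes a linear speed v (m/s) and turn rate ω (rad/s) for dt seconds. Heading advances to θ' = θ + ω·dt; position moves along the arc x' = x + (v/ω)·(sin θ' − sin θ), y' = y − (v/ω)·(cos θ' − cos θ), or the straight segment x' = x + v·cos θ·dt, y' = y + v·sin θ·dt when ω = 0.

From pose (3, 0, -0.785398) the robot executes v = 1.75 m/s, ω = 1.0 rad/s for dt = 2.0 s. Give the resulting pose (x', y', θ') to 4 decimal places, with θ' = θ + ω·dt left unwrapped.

(5.8776, 0.6272, 1.2146)

θ' = -0.7854 + 1.0·2.0 = 1.2146
R = v/ω = 1.75/1.0 = 1.7500
x' = 3 + 1.7500·(sin 1.2146 − sin -0.7854) = 5.8776
y' = 0 − 1.7500·(cos 1.2146 − cos -0.7854) = 0.6272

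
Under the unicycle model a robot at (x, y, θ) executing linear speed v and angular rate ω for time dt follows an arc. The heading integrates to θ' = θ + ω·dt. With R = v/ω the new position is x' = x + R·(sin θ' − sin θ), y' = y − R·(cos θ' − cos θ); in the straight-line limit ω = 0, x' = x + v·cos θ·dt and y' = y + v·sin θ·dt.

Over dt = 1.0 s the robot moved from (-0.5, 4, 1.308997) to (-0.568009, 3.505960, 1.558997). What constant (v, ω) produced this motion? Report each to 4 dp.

Δθ = 1.558997 − 1.308997 = 0.250000
ω = Δθ/dt = 0.250000/1.0 = 0.2500
R = −Δy/(cos θ' − cos θ) = -2.0000
v = R·ω = -2.0000·0.2500 = -0.5000

v = -0.5000, ω = 0.2500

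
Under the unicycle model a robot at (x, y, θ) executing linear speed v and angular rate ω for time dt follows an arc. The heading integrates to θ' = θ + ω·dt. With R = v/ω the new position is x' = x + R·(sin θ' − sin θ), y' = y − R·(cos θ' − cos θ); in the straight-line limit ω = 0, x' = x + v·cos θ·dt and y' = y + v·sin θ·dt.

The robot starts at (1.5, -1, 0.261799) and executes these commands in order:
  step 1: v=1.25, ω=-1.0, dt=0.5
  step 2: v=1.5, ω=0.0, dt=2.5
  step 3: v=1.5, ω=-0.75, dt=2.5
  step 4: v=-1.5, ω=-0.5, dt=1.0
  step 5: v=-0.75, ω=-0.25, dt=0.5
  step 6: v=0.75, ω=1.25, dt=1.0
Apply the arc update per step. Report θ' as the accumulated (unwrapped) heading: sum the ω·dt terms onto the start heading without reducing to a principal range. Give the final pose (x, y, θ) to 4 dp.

(8.0330, -4.2442, -1.4882)

step 1: θ'=-0.2382 (R=-1.2500) → pose (2.1185, -0.9927, -0.2382)
step 2: θ'=-0.2382 (straight) → pose (5.7626, -1.8775, -0.2382)
step 3: θ'=-2.1132 (R=-2.0000) → pose (7.0036, -4.8535, -2.1132)
step 4: θ'=-2.6132 (R=3.0000) → pose (8.0606, -3.8112, -2.6132)
step 5: θ'=-2.7382 (R=3.0000) → pose (8.3954, -3.6428, -2.7382)
step 6: θ'=-1.4882 (R=0.6000) → pose (8.0330, -4.2442, -1.4882)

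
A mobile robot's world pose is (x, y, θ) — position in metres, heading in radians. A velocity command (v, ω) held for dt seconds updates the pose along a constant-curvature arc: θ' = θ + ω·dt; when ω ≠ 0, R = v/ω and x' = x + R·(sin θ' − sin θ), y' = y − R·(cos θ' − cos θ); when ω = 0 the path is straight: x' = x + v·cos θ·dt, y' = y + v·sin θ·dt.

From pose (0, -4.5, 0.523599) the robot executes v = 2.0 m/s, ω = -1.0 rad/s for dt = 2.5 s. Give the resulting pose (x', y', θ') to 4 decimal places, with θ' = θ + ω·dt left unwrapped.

θ' = 0.5236 + -1.0·2.5 = -1.9764
R = v/ω = 2.0/-1.0 = -2.0000
x' = 0 + -2.0000·(sin -1.9764 − sin 0.5236) = 2.8377
y' = -4.5 − -2.0000·(cos -1.9764 − cos 0.5236) = -7.0212

(2.8377, -7.0212, -1.9764)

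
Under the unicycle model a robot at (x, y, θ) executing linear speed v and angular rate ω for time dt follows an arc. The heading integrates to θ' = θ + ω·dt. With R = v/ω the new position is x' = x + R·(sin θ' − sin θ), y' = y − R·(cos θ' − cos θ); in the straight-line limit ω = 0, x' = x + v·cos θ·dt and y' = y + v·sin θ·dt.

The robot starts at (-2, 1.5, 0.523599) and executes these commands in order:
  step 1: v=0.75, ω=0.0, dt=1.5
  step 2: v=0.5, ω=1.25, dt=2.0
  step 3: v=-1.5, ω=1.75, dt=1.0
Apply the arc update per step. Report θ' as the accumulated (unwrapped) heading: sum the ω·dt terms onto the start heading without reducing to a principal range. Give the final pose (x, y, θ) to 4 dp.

step 1: θ'=0.5236 (straight) → pose (-1.0257, 2.0625, 0.5236)
step 2: θ'=3.0236 (R=0.4000) → pose (-1.1786, 2.8061, 3.0236)
step 3: θ'=4.7736 (R=-0.8571) → pose (-0.2222, 3.7097, 4.7736)

(-0.2222, 3.7097, 4.7736)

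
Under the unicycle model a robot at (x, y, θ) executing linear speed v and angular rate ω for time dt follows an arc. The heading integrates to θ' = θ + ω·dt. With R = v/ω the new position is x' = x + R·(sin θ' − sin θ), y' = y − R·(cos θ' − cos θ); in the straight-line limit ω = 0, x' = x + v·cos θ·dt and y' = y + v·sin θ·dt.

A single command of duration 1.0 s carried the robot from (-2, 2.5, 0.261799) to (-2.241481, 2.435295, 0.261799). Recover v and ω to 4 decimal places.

Δθ = 0.261799 − 0.261799 = 0.000000
ω = Δθ/dt = 0.000000/1.0 = 0.0000
ω = 0 → v = (Δx·cos θ + Δy·sin θ)/dt = -0.2500

v = -0.2500, ω = 0.0000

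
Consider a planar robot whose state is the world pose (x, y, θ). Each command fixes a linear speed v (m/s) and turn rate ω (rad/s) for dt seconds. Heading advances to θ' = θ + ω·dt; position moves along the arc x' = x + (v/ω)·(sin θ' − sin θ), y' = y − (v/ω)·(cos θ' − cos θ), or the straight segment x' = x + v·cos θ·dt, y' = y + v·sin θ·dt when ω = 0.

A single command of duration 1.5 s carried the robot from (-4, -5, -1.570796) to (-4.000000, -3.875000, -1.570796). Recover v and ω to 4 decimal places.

Δθ = -1.570796 − -1.570796 = 0.000000
ω = Δθ/dt = 0.000000/1.5 = 0.0000
ω = 0 → v = (Δx·cos θ + Δy·sin θ)/dt = -0.7500

v = -0.7500, ω = 0.0000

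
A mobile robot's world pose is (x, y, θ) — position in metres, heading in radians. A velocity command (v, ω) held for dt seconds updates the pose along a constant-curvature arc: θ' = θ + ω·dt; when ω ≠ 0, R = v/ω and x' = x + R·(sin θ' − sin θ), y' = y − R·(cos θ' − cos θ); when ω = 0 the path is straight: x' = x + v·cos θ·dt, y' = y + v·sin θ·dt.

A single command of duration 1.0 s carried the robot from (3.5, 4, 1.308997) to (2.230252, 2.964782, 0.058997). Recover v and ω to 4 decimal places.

v = -1.7500, ω = -1.2500

Δθ = 0.058997 − 1.308997 = -1.250000
ω = Δθ/dt = -1.250000/1.0 = -1.2500
R = Δx/(sin θ' − sin θ) = 1.4000
v = R·ω = 1.4000·-1.2500 = -1.7500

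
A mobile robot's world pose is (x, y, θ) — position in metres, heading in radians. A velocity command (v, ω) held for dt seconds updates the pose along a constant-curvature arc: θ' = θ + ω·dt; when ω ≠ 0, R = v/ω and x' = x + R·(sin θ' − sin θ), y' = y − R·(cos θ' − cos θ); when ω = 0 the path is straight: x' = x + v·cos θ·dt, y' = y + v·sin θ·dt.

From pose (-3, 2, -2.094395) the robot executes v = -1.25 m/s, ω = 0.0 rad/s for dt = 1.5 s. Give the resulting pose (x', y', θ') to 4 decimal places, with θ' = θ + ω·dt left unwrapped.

θ' = -2.0944 + 0.0·1.5 = -2.0944
ω = 0 → straight: x' = -3 + -1.25·cos(-2.0944)·1.5 = -2.0625
y' = 2 + -1.25·sin(-2.0944)·1.5 = 3.6238

(-2.0625, 3.6238, -2.0944)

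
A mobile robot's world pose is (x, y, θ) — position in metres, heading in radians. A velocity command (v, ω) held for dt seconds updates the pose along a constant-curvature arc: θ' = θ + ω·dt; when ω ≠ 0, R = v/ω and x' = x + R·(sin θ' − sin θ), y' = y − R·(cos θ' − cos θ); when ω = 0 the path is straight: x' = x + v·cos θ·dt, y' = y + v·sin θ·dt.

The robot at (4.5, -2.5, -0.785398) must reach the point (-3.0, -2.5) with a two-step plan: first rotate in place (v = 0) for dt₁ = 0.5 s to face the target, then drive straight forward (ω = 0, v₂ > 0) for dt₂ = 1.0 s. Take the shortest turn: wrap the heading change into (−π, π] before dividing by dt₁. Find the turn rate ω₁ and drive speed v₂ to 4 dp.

heading to target = atan2(-2.5−-2.5, -3−4.5) = 3.1416
Δθ = wrap(3.1416 − -0.7854) = -2.3562; ω₁ = Δθ/dt₁ = -4.7124
distance = √((-3−4.5)² + (-2.5−-2.5)²) = 7.5000; v₂ = distance/dt₂ = 7.5000

ω₁ = -4.7124, v₂ = 7.5000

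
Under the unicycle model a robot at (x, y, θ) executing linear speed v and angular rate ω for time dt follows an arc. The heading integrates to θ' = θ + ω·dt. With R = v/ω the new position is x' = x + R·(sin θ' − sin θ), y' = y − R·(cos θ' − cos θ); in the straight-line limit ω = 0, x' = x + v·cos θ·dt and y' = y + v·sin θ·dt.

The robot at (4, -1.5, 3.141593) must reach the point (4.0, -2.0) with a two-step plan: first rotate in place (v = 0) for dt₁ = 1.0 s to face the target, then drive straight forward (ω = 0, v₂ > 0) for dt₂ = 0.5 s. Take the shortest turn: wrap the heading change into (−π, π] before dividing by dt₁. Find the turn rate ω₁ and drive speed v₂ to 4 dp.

ω₁ = 1.5708, v₂ = 1.0000

heading to target = atan2(-2−-1.5, 4−4) = -1.5708
Δθ = wrap(-1.5708 − 3.1416) = 1.5708; ω₁ = Δθ/dt₁ = 1.5708
distance = √((4−4)² + (-2−-1.5)²) = 0.5000; v₂ = distance/dt₂ = 1.0000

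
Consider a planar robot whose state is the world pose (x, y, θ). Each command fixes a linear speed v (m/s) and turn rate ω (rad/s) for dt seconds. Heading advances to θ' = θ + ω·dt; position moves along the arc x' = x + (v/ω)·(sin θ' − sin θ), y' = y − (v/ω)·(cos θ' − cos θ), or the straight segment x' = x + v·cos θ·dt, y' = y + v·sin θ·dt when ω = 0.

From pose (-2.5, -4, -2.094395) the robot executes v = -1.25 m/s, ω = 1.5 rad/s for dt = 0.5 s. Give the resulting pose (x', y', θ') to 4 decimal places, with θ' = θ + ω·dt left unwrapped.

(-2.4096, -3.3963, -1.3444)

θ' = -2.0944 + 1.5·0.5 = -1.3444
R = v/ω = -1.25/1.5 = -0.8333
x' = -2.5 + -0.8333·(sin -1.3444 − sin -2.0944) = -2.4096
y' = -4 − -0.8333·(cos -1.3444 − cos -2.0944) = -3.3963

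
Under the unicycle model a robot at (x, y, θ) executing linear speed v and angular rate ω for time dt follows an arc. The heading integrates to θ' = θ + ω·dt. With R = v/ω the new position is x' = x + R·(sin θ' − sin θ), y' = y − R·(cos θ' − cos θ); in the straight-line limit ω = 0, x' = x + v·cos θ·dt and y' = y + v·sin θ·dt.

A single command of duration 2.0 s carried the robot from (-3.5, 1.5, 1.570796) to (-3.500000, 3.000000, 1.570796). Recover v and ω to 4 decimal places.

v = 0.7500, ω = 0.0000

Δθ = 1.570796 − 1.570796 = 0.000000
ω = Δθ/dt = 0.000000/2.0 = 0.0000
ω = 0 → v = (Δx·cos θ + Δy·sin θ)/dt = 0.7500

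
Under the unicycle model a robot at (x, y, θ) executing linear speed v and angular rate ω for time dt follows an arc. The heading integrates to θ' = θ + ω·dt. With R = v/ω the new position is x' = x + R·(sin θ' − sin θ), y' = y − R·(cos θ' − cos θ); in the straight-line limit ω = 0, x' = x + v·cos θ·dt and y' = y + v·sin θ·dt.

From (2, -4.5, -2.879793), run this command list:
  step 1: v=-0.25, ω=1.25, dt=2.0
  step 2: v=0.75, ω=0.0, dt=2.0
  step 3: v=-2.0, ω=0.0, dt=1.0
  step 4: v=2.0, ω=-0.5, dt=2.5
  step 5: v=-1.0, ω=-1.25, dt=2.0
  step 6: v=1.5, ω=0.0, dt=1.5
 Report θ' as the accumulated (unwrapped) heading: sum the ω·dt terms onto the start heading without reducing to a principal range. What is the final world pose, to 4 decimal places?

(4.2968, -5.6147, -4.1298)

step 1: θ'=-0.3798 (R=-0.2000) → pose (2.0224, -4.1211, -0.3798)
step 2: θ'=-0.3798 (straight) → pose (3.4155, -4.6772, -0.3798)
step 3: θ'=-0.3798 (straight) → pose (1.5580, -3.9357, -0.3798)
step 4: θ'=-1.6298 (R=-4.0000) → pose (4.0681, -7.8865, -1.6298)
step 5: θ'=-4.1298 (R=0.8000) → pose (5.5348, -7.4935, -4.1298)
step 6: θ'=-4.1298 (straight) → pose (4.2968, -5.6147, -4.1298)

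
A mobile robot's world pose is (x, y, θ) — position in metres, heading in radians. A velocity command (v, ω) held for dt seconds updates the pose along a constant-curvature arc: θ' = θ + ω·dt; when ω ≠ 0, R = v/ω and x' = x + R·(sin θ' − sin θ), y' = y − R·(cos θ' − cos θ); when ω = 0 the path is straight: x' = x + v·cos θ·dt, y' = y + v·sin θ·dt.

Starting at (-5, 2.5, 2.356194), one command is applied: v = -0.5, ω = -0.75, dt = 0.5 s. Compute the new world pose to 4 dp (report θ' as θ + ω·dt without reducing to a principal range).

θ' = 2.3562 + -0.75·0.5 = 1.9812
R = v/ω = -0.5/-0.75 = 0.6667
x' = -5 + 0.6667·(sin 1.9812 − sin 2.3562) = -4.8601
y' = 2.5 − 0.6667·(cos 1.9812 − cos 2.3562) = 2.2946

(-4.8601, 2.2946, 1.9812)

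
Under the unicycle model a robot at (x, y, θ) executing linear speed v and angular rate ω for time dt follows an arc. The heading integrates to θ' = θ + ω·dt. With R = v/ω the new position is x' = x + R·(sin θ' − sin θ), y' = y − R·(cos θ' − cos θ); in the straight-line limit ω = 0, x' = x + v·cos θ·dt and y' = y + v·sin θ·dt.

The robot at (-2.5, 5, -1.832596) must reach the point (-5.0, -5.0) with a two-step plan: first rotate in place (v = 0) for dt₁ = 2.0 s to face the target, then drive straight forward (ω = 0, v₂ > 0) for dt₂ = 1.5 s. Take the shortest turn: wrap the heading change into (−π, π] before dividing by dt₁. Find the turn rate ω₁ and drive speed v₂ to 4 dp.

heading to target = atan2(-5−5, -5−-2.5) = -1.8158
Δθ = wrap(-1.8158 − -1.8326) = 0.0168; ω₁ = Δθ/dt₁ = 0.0084
distance = √((-5−-2.5)² + (-5−5)²) = 10.3078; v₂ = distance/dt₂ = 6.8718

ω₁ = 0.0084, v₂ = 6.8718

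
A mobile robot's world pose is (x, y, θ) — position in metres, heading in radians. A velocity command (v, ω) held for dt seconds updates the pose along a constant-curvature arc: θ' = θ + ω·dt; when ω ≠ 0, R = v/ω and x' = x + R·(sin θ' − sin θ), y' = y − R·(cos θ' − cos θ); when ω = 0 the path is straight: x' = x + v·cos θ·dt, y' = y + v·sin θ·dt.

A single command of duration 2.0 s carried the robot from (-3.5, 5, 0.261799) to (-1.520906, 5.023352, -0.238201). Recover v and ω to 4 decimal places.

Δθ = -0.238201 − 0.261799 = -0.500000
ω = Δθ/dt = -0.500000/2.0 = -0.2500
R = Δx/(sin θ' − sin θ) = -4.0000
v = R·ω = -4.0000·-0.2500 = 1.0000

v = 1.0000, ω = -0.2500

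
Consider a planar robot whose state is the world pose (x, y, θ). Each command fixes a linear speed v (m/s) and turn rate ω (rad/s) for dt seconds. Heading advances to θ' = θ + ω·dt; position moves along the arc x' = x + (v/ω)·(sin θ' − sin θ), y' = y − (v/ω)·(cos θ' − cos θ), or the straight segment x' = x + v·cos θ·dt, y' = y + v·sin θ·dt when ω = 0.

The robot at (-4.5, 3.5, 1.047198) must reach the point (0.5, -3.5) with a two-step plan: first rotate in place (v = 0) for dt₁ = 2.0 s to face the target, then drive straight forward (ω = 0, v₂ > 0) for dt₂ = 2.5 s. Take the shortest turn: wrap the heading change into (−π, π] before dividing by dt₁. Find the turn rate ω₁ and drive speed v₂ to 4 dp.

ω₁ = -0.9989, v₂ = 3.4409

heading to target = atan2(-3.5−3.5, 0.5−-4.5) = -0.9505
Δθ = wrap(-0.9505 − 1.0472) = -1.9977; ω₁ = Δθ/dt₁ = -0.9989
distance = √((0.5−-4.5)² + (-3.5−3.5)²) = 8.6023; v₂ = distance/dt₂ = 3.4409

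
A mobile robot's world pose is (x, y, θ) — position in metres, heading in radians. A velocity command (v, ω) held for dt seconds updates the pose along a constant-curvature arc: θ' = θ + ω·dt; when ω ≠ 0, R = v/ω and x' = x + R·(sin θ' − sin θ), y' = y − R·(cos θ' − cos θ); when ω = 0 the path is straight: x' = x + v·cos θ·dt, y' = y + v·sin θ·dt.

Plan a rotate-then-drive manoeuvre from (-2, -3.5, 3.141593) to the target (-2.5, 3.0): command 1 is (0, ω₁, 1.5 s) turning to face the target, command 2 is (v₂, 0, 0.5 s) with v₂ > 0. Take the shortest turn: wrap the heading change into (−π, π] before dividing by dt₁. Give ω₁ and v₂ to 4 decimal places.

ω₁ = -0.9960, v₂ = 13.0384

heading to target = atan2(3−-3.5, -2.5−-2) = 1.6476
Δθ = wrap(1.6476 − 3.1416) = -1.4940; ω₁ = Δθ/dt₁ = -0.9960
distance = √((-2.5−-2)² + (3−-3.5)²) = 6.5192; v₂ = distance/dt₂ = 13.0384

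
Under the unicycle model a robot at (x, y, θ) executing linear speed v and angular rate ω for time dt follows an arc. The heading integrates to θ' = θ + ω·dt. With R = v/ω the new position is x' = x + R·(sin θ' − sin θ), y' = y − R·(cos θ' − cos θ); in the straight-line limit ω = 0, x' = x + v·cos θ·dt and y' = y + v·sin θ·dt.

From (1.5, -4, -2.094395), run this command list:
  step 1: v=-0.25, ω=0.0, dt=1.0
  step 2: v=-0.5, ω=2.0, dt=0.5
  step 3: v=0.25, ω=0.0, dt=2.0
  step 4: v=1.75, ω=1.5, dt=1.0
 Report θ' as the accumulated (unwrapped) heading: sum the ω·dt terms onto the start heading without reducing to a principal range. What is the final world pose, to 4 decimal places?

(3.3570, -4.5252, 0.4056)

step 1: θ'=-2.0944 (straight) → pose (1.6250, -3.7835, -2.0944)
step 2: θ'=-1.0944 (R=-0.2500) → pose (1.6307, -3.5438, -1.0944)
step 3: θ'=-1.0944 (straight) → pose (1.8599, -3.9882, -1.0944)
step 4: θ'=0.4056 (R=1.1667) → pose (3.3570, -4.5252, 0.4056)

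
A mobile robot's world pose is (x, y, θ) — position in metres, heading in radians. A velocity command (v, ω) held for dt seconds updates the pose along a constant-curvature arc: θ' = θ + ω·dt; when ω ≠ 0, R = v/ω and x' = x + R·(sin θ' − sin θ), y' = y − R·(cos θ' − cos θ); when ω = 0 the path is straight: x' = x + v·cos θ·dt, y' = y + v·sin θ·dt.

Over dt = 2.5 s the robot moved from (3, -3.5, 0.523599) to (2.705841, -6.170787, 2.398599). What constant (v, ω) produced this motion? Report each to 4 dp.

Δθ = 2.398599 − 0.523599 = 1.875000
ω = Δθ/dt = 1.875000/2.5 = 0.7500
R = −Δy/(cos θ' − cos θ) = -1.6667
v = R·ω = -1.6667·0.7500 = -1.2500

v = -1.2500, ω = 0.7500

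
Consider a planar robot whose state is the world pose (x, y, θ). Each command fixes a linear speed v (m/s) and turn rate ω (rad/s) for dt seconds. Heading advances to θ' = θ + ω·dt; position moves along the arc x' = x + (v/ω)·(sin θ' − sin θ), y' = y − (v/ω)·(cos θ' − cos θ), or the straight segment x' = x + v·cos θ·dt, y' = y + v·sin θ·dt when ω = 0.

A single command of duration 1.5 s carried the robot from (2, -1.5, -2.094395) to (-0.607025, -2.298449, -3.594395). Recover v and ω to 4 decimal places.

v = 2.0000, ω = -1.0000

Δθ = -3.594395 − -2.094395 = -1.500000
ω = Δθ/dt = -1.500000/1.5 = -1.0000
R = Δx/(sin θ' − sin θ) = -2.0000
v = R·ω = -2.0000·-1.0000 = 2.0000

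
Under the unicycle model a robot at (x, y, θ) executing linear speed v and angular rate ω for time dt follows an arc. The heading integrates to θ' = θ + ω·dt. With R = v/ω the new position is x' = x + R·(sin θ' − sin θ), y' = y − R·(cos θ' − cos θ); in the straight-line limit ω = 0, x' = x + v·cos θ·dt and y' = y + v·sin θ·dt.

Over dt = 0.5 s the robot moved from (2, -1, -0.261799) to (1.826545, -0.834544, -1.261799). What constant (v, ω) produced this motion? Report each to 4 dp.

v = -0.5000, ω = -2.0000

Δθ = -1.261799 − -0.261799 = -1.000000
ω = Δθ/dt = -1.000000/0.5 = -2.0000
R = Δx/(sin θ' − sin θ) = 0.2500
v = R·ω = 0.2500·-2.0000 = -0.5000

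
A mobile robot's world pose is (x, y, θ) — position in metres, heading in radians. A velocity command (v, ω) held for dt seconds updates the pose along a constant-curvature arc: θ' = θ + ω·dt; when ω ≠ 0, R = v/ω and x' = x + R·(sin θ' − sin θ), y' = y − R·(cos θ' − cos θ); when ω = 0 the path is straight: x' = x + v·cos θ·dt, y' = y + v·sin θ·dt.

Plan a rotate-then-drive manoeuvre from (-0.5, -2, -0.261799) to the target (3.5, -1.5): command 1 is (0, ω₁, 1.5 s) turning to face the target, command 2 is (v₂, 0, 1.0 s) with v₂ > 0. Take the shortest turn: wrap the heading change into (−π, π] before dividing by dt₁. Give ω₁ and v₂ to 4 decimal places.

ω₁ = 0.2574, v₂ = 4.0311

heading to target = atan2(-1.5−-2, 3.5−-0.5) = 0.1244
Δθ = wrap(0.1244 − -0.2618) = 0.3862; ω₁ = Δθ/dt₁ = 0.2574
distance = √((3.5−-0.5)² + (-1.5−-2)²) = 4.0311; v₂ = distance/dt₂ = 4.0311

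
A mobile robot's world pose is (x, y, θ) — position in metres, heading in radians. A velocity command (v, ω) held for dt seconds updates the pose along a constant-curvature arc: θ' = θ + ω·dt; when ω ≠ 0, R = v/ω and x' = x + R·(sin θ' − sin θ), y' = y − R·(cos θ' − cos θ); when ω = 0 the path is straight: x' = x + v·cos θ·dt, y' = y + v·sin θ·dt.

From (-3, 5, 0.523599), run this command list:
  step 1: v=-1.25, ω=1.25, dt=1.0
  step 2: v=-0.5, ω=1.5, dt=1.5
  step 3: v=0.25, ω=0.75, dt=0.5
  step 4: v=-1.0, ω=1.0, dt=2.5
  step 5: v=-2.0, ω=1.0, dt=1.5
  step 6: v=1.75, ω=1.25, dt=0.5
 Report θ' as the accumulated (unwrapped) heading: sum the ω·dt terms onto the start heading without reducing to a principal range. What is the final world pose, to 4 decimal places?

(-5.6907, 2.6983, 9.0236)

step 1: θ'=1.7736 (R=-1.0000) → pose (-3.4795, 3.9326, 1.7736)
step 2: θ'=4.0236 (R=-0.3333) → pose (-2.8957, 3.7878, 4.0236)
step 3: θ'=4.3986 (R=0.3333) → pose (-2.9554, 3.6789, 4.3986)
step 4: θ'=6.8986 (R=-1.0000) → pose (-4.4839, 4.8041, 6.8986)
step 5: θ'=8.3986 (R=-2.0000) → pose (-5.0399, 2.1348, 8.3986)
step 6: θ'=9.0236 (R=1.4000) → pose (-5.6907, 2.6983, 9.0236)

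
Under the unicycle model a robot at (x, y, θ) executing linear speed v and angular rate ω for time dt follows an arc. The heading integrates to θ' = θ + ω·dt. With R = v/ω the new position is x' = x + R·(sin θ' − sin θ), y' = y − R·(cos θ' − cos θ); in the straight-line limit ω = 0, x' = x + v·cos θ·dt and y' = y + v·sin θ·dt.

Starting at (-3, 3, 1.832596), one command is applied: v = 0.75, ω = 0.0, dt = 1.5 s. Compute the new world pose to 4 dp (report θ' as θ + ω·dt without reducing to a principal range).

(-3.2912, 4.0867, 1.8326)

θ' = 1.8326 + 0.0·1.5 = 1.8326
ω = 0 → straight: x' = -3 + 0.75·cos(1.8326)·1.5 = -3.2912
y' = 3 + 0.75·sin(1.8326)·1.5 = 4.0867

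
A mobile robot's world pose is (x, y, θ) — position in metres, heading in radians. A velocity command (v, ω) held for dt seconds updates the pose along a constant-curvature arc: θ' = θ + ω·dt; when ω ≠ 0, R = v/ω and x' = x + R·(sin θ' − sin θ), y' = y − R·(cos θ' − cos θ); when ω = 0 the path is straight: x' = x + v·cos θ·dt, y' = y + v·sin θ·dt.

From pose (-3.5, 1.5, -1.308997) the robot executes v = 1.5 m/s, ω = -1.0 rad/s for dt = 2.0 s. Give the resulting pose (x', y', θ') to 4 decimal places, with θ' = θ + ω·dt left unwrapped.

θ' = -1.3090 + -1.0·2.0 = -3.3090
R = v/ω = 1.5/-1.0 = -1.5000
x' = -3.5 + -1.5000·(sin -3.3090 − sin -1.3090) = -5.1988
y' = 1.5 − -1.5000·(cos -3.3090 − cos -1.3090) = -0.3673

(-5.1988, -0.3673, -3.3090)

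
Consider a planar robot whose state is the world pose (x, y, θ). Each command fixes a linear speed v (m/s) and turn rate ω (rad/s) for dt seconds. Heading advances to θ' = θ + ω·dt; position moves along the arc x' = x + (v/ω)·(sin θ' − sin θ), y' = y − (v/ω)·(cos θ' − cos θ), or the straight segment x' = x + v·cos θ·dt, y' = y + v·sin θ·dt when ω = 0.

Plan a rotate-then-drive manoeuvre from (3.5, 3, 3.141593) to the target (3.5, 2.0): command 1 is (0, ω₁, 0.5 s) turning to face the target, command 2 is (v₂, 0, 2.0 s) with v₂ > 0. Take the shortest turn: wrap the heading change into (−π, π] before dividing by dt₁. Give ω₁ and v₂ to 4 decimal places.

heading to target = atan2(2−3, 3.5−3.5) = -1.5708
Δθ = wrap(-1.5708 − 3.1416) = 1.5708; ω₁ = Δθ/dt₁ = 3.1416
distance = √((3.5−3.5)² + (2−3)²) = 1.0000; v₂ = distance/dt₂ = 0.5000

ω₁ = 3.1416, v₂ = 0.5000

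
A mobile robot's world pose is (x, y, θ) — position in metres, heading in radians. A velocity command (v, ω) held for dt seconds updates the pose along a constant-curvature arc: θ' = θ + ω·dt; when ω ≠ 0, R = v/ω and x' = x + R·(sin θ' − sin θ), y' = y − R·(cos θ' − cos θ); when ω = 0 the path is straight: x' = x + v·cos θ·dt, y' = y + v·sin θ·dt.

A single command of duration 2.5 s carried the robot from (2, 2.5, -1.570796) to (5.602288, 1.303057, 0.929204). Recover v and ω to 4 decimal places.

Δθ = 0.929204 − -1.570796 = 2.500000
ω = Δθ/dt = 2.500000/2.5 = 1.0000
R = Δx/(sin θ' − sin θ) = 2.0000
v = R·ω = 2.0000·1.0000 = 2.0000

v = 2.0000, ω = 1.0000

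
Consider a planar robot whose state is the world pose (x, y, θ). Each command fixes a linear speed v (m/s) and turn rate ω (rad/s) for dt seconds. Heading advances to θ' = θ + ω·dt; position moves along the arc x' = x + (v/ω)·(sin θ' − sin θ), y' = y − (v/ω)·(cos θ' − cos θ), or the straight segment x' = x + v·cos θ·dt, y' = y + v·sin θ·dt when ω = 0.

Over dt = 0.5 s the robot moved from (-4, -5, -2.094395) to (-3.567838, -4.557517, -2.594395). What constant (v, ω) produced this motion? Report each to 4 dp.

v = -1.2500, ω = -1.0000

Δθ = -2.594395 − -2.094395 = -0.500000
ω = Δθ/dt = -0.500000/0.5 = -1.0000
R = −Δy/(cos θ' − cos θ) = 1.2500
v = R·ω = 1.2500·-1.0000 = -1.2500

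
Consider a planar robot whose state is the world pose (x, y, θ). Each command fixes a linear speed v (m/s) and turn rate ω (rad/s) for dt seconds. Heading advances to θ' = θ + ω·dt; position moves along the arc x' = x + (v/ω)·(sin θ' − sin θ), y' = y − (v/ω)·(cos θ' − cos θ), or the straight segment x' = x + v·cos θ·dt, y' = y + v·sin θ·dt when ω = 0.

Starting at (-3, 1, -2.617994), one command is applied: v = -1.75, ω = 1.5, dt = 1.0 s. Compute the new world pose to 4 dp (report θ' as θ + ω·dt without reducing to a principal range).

θ' = -2.6180 + 1.5·1.0 = -1.1180
R = v/ω = -1.75/1.5 = -1.1667
x' = -3 + -1.1667·(sin -1.1180 − sin -2.6180) = -2.5342
y' = 1 − -1.1667·(cos -1.1180 − cos -2.6180) = 2.5208

(-2.5342, 2.5208, -1.1180)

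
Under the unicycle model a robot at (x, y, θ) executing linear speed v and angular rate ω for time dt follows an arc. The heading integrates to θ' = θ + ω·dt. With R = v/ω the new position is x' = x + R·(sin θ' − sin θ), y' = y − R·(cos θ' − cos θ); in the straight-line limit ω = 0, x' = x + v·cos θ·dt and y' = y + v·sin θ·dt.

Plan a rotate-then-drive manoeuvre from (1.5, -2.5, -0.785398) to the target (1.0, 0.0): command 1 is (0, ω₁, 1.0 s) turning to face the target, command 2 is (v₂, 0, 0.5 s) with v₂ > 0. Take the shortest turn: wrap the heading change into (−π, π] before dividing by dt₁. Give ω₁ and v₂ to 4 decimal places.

heading to target = atan2(0−-2.5, 1−1.5) = 1.7682
Δθ = wrap(1.7682 − -0.7854) = 2.5536; ω₁ = Δθ/dt₁ = 2.5536
distance = √((1−1.5)² + (0−-2.5)²) = 2.5495; v₂ = distance/dt₂ = 5.0990

ω₁ = 2.5536, v₂ = 5.0990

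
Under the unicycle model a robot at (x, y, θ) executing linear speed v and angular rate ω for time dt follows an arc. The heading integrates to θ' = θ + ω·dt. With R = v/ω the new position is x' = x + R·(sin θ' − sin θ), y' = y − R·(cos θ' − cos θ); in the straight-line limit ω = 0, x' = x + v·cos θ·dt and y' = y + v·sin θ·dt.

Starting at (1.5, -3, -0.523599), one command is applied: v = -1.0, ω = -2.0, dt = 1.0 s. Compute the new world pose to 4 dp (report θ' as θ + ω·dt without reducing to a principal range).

θ' = -0.5236 + -2.0·1.0 = -2.5236
R = v/ω = -1.0/-2.0 = 0.5000
x' = 1.5 + 0.5000·(sin -2.5236 − sin -0.5236) = 1.4603
y' = -3 − 0.5000·(cos -2.5236 − cos -0.5236) = -2.1595

(1.4603, -2.1595, -2.5236)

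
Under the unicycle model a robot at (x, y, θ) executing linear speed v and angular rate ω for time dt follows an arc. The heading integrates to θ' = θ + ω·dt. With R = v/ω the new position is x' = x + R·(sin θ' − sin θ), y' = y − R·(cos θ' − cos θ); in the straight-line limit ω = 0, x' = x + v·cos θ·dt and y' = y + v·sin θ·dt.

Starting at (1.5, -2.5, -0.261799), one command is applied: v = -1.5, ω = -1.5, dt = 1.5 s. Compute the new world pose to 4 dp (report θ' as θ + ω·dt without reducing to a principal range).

θ' = -0.2618 + -1.5·1.5 = -2.5118
R = v/ω = -1.5/-1.5 = 1.0000
x' = 1.5 + 1.0000·(sin -2.5118 − sin -0.2618) = 1.1698
y' = -2.5 − 1.0000·(cos -2.5118 − cos -0.2618) = -0.7259

(1.1698, -0.7259, -2.5118)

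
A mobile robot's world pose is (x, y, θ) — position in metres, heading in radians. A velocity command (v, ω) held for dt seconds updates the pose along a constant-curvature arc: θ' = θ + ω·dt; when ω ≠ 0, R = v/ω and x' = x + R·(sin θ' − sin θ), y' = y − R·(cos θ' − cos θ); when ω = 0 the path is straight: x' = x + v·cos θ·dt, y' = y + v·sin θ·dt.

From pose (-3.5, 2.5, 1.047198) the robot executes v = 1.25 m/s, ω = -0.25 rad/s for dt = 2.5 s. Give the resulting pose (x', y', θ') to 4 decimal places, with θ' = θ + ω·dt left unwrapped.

(-1.2187, 4.5610, 0.4222)

θ' = 1.0472 + -0.25·2.5 = 0.4222
R = v/ω = 1.25/-0.25 = -5.0000
x' = -3.5 + -5.0000·(sin 0.4222 − sin 1.0472) = -1.2187
y' = 2.5 − -5.0000·(cos 0.4222 − cos 1.0472) = 4.5610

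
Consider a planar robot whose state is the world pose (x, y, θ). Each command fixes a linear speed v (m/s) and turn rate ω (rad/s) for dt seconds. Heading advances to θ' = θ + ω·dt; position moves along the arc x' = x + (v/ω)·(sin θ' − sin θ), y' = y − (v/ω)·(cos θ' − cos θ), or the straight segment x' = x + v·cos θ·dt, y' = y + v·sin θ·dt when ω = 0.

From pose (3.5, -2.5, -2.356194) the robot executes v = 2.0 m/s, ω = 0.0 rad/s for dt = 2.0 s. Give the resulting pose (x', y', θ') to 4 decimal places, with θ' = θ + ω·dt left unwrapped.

θ' = -2.3562 + 0.0·2.0 = -2.3562
ω = 0 → straight: x' = 3.5 + 2.0·cos(-2.3562)·2.0 = 0.6716
y' = -2.5 + 2.0·sin(-2.3562)·2.0 = -5.3284

(0.6716, -5.3284, -2.3562)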